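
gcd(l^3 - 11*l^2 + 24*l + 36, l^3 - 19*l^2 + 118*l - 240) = l - 6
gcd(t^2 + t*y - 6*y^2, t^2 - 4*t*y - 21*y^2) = t + 3*y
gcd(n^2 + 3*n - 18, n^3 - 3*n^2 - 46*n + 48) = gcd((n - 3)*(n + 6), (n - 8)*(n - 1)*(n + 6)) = n + 6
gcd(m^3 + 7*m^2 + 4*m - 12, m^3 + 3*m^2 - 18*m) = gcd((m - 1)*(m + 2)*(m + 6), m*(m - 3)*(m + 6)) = m + 6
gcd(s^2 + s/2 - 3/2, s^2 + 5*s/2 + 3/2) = s + 3/2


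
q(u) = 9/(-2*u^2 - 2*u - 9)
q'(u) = 9*(4*u + 2)/(-2*u^2 - 2*u - 9)^2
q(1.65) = -0.51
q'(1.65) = 0.25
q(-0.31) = -1.05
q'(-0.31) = 0.09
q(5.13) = -0.13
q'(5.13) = 0.04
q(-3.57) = -0.33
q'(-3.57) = -0.15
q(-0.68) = -1.05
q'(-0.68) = -0.09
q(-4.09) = -0.26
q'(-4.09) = -0.11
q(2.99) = -0.27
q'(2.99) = 0.12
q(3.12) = -0.26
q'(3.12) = 0.11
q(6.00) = -0.10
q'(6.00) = 0.03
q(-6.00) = -0.13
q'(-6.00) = -0.04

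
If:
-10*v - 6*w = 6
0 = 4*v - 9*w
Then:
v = -9/19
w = -4/19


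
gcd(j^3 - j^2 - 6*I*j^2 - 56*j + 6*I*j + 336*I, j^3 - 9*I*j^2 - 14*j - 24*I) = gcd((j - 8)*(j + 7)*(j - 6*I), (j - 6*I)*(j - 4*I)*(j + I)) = j - 6*I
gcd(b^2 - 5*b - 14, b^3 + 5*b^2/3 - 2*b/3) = b + 2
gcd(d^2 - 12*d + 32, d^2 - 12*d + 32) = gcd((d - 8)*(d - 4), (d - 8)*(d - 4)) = d^2 - 12*d + 32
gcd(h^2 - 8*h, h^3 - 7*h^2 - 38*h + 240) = h - 8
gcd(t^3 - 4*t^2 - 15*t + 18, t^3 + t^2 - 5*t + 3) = t^2 + 2*t - 3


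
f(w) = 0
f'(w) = 0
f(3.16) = 0.00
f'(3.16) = 0.00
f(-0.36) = 0.00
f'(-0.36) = 0.00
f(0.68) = 0.00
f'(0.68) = 0.00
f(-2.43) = 0.00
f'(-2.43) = 0.00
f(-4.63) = 0.00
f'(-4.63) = 0.00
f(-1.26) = 0.00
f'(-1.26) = 0.00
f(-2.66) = 0.00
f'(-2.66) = 0.00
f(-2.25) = 0.00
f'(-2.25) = 0.00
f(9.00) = 0.00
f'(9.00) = 0.00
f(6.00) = 0.00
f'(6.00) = 0.00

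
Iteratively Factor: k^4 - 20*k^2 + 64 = (k - 2)*(k^3 + 2*k^2 - 16*k - 32) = (k - 2)*(k + 2)*(k^2 - 16) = (k - 2)*(k + 2)*(k + 4)*(k - 4)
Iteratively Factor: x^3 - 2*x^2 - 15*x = (x)*(x^2 - 2*x - 15) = x*(x + 3)*(x - 5)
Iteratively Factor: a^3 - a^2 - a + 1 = (a - 1)*(a^2 - 1) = (a - 1)*(a + 1)*(a - 1)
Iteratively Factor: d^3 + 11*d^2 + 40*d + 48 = (d + 4)*(d^2 + 7*d + 12) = (d + 3)*(d + 4)*(d + 4)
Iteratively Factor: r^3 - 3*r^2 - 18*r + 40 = (r - 2)*(r^2 - r - 20) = (r - 5)*(r - 2)*(r + 4)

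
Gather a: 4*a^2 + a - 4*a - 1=4*a^2 - 3*a - 1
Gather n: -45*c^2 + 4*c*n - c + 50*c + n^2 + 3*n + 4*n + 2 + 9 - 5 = -45*c^2 + 49*c + n^2 + n*(4*c + 7) + 6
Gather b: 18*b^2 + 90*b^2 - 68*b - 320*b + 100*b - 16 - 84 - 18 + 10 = 108*b^2 - 288*b - 108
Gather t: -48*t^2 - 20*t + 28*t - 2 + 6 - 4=-48*t^2 + 8*t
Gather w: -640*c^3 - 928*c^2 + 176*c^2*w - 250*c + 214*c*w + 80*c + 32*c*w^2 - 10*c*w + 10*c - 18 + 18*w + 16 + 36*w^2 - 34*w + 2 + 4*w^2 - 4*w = -640*c^3 - 928*c^2 - 160*c + w^2*(32*c + 40) + w*(176*c^2 + 204*c - 20)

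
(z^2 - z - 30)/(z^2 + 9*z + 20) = (z - 6)/(z + 4)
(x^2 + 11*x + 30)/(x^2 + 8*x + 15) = (x + 6)/(x + 3)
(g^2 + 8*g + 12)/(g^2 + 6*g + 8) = (g + 6)/(g + 4)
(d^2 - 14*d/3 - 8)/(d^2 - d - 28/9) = 3*(d - 6)/(3*d - 7)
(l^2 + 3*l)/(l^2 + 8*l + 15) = l/(l + 5)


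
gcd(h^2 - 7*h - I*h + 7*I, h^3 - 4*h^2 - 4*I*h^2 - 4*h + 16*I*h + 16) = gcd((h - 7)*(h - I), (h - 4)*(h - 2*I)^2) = 1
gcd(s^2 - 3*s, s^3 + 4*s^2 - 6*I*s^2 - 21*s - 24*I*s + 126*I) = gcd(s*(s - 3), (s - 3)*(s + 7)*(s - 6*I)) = s - 3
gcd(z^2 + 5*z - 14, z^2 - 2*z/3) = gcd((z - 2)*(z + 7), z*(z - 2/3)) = 1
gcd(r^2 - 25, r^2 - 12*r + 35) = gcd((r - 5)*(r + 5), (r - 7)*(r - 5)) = r - 5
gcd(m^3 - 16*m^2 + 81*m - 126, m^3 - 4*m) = 1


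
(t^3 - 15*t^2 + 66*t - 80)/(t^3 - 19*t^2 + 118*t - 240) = (t - 2)/(t - 6)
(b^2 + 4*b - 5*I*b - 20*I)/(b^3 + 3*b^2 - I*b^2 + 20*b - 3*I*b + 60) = (b + 4)/(b^2 + b*(3 + 4*I) + 12*I)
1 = 1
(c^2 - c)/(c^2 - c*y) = (c - 1)/(c - y)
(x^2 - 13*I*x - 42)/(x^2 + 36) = (x - 7*I)/(x + 6*I)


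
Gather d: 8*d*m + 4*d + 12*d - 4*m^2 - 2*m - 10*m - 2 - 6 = d*(8*m + 16) - 4*m^2 - 12*m - 8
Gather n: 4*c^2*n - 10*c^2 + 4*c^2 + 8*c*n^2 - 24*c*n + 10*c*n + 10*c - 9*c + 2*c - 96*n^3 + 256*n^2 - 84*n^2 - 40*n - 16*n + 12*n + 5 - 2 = -6*c^2 + 3*c - 96*n^3 + n^2*(8*c + 172) + n*(4*c^2 - 14*c - 44) + 3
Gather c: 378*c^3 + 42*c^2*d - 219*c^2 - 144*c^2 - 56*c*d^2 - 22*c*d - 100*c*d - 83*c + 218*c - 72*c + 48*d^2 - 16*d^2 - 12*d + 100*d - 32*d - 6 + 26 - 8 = 378*c^3 + c^2*(42*d - 363) + c*(-56*d^2 - 122*d + 63) + 32*d^2 + 56*d + 12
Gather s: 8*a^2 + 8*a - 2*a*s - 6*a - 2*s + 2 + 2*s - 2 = 8*a^2 - 2*a*s + 2*a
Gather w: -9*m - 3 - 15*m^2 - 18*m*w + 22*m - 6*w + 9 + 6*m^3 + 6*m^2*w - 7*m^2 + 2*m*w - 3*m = 6*m^3 - 22*m^2 + 10*m + w*(6*m^2 - 16*m - 6) + 6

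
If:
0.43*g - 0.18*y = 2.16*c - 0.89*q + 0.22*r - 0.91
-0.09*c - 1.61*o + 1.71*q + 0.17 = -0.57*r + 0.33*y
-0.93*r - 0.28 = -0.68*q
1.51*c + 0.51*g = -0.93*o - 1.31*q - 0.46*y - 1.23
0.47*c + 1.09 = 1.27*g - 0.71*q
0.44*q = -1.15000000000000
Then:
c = -5.56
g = -2.66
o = -14.46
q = -2.61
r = -2.21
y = 55.19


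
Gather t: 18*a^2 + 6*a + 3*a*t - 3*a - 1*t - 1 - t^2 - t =18*a^2 + 3*a - t^2 + t*(3*a - 2) - 1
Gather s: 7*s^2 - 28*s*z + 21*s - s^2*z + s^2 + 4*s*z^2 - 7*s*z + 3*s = s^2*(8 - z) + s*(4*z^2 - 35*z + 24)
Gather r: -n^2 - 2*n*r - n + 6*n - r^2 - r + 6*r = -n^2 + 5*n - r^2 + r*(5 - 2*n)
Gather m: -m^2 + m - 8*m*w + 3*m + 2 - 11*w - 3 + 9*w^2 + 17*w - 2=-m^2 + m*(4 - 8*w) + 9*w^2 + 6*w - 3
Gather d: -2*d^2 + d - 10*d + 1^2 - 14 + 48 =-2*d^2 - 9*d + 35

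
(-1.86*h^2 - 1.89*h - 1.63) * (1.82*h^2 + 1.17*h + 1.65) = -3.3852*h^4 - 5.616*h^3 - 8.2469*h^2 - 5.0256*h - 2.6895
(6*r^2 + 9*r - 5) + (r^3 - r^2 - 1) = r^3 + 5*r^2 + 9*r - 6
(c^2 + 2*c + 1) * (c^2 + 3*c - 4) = c^4 + 5*c^3 + 3*c^2 - 5*c - 4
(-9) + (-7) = -16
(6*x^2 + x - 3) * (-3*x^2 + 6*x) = -18*x^4 + 33*x^3 + 15*x^2 - 18*x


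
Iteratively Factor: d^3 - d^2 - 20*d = (d - 5)*(d^2 + 4*d) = (d - 5)*(d + 4)*(d)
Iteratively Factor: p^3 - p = (p + 1)*(p^2 - p) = p*(p + 1)*(p - 1)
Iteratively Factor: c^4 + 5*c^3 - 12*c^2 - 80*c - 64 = (c + 1)*(c^3 + 4*c^2 - 16*c - 64) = (c - 4)*(c + 1)*(c^2 + 8*c + 16) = (c - 4)*(c + 1)*(c + 4)*(c + 4)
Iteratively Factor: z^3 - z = (z - 1)*(z^2 + z) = (z - 1)*(z + 1)*(z)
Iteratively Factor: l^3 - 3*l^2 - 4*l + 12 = (l - 3)*(l^2 - 4) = (l - 3)*(l + 2)*(l - 2)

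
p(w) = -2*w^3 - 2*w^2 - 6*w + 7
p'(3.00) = -72.00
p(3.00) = -83.00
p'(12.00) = -918.00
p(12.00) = -3809.00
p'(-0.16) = -5.51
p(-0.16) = 7.92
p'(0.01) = -6.04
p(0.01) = 6.94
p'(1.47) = -24.85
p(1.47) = -12.49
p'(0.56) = -10.12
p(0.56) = 2.66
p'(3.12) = -76.89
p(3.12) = -91.93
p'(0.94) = -15.06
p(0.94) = -2.07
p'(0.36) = -8.22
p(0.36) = 4.49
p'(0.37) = -8.30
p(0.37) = 4.40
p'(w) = -6*w^2 - 4*w - 6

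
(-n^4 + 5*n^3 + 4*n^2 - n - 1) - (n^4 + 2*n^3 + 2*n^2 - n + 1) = -2*n^4 + 3*n^3 + 2*n^2 - 2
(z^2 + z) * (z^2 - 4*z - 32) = z^4 - 3*z^3 - 36*z^2 - 32*z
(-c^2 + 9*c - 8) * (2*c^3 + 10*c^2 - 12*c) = -2*c^5 + 8*c^4 + 86*c^3 - 188*c^2 + 96*c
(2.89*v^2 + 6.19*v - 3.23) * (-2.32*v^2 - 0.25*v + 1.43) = -6.7048*v^4 - 15.0833*v^3 + 10.0788*v^2 + 9.6592*v - 4.6189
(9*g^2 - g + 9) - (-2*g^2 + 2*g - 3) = 11*g^2 - 3*g + 12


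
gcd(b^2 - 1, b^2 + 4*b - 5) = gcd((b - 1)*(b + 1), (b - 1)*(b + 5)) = b - 1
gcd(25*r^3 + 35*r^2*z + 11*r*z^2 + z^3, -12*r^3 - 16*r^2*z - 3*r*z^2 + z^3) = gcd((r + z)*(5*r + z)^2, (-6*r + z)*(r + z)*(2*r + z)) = r + z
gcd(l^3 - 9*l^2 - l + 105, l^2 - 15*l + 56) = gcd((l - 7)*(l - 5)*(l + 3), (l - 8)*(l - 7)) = l - 7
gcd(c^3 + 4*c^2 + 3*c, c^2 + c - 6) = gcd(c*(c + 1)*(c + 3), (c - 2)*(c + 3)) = c + 3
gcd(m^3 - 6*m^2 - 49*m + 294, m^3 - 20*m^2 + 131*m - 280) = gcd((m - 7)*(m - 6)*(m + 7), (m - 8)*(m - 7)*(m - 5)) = m - 7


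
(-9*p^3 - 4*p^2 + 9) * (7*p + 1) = -63*p^4 - 37*p^3 - 4*p^2 + 63*p + 9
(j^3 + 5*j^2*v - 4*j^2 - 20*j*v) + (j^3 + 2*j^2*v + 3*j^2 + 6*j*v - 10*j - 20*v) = 2*j^3 + 7*j^2*v - j^2 - 14*j*v - 10*j - 20*v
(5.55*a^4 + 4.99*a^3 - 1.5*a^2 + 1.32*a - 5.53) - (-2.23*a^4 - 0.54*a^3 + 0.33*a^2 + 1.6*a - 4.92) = 7.78*a^4 + 5.53*a^3 - 1.83*a^2 - 0.28*a - 0.61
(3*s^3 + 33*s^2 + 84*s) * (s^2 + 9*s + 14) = 3*s^5 + 60*s^4 + 423*s^3 + 1218*s^2 + 1176*s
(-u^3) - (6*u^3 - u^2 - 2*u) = -7*u^3 + u^2 + 2*u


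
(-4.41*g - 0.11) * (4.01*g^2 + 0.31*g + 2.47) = -17.6841*g^3 - 1.8082*g^2 - 10.9268*g - 0.2717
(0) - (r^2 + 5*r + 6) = -r^2 - 5*r - 6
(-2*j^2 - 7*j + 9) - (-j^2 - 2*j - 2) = -j^2 - 5*j + 11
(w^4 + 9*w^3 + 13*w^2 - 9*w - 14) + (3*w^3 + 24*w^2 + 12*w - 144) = w^4 + 12*w^3 + 37*w^2 + 3*w - 158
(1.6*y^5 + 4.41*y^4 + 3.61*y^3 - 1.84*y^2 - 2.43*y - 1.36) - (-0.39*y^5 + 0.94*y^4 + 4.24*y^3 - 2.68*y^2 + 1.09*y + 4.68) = 1.99*y^5 + 3.47*y^4 - 0.63*y^3 + 0.84*y^2 - 3.52*y - 6.04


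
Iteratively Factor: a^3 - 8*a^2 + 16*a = (a - 4)*(a^2 - 4*a) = a*(a - 4)*(a - 4)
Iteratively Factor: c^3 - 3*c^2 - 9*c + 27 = (c - 3)*(c^2 - 9) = (c - 3)*(c + 3)*(c - 3)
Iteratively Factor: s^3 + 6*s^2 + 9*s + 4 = (s + 1)*(s^2 + 5*s + 4) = (s + 1)*(s + 4)*(s + 1)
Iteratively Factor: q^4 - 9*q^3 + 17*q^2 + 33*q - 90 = (q + 2)*(q^3 - 11*q^2 + 39*q - 45) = (q - 5)*(q + 2)*(q^2 - 6*q + 9) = (q - 5)*(q - 3)*(q + 2)*(q - 3)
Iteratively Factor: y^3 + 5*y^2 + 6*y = (y + 3)*(y^2 + 2*y) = y*(y + 3)*(y + 2)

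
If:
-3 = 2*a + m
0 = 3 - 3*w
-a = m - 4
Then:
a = -7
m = 11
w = 1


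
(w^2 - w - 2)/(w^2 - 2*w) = (w + 1)/w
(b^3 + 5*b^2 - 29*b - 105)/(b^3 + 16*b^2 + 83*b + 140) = (b^2 - 2*b - 15)/(b^2 + 9*b + 20)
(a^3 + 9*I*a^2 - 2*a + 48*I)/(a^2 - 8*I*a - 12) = (a^2 + 11*I*a - 24)/(a - 6*I)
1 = 1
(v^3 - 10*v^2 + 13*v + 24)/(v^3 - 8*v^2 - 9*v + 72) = (v + 1)/(v + 3)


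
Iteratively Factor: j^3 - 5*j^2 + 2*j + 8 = (j - 4)*(j^2 - j - 2) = (j - 4)*(j + 1)*(j - 2)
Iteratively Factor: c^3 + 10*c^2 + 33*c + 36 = (c + 4)*(c^2 + 6*c + 9) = (c + 3)*(c + 4)*(c + 3)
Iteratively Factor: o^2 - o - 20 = (o - 5)*(o + 4)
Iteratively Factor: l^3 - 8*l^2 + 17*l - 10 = (l - 5)*(l^2 - 3*l + 2) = (l - 5)*(l - 1)*(l - 2)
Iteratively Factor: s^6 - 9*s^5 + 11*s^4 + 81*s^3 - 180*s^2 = (s)*(s^5 - 9*s^4 + 11*s^3 + 81*s^2 - 180*s) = s*(s - 3)*(s^4 - 6*s^3 - 7*s^2 + 60*s) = s*(s - 4)*(s - 3)*(s^3 - 2*s^2 - 15*s) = s*(s - 4)*(s - 3)*(s + 3)*(s^2 - 5*s) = s^2*(s - 4)*(s - 3)*(s + 3)*(s - 5)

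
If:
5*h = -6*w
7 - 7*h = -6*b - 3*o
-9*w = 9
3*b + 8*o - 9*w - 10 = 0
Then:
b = 41/195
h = 6/5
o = 3/65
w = -1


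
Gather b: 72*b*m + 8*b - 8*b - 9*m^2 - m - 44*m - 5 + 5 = 72*b*m - 9*m^2 - 45*m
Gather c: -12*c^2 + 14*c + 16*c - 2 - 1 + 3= -12*c^2 + 30*c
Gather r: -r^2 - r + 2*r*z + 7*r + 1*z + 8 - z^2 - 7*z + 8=-r^2 + r*(2*z + 6) - z^2 - 6*z + 16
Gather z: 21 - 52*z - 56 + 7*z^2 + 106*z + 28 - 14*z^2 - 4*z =-7*z^2 + 50*z - 7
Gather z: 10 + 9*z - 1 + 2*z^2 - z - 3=2*z^2 + 8*z + 6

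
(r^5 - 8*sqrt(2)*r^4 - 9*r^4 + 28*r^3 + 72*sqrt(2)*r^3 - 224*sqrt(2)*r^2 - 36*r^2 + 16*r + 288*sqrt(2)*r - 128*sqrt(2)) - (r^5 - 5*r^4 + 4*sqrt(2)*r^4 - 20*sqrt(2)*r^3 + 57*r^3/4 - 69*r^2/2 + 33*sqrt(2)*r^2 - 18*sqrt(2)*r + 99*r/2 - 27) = -12*sqrt(2)*r^4 - 4*r^4 + 55*r^3/4 + 92*sqrt(2)*r^3 - 257*sqrt(2)*r^2 - 3*r^2/2 - 67*r/2 + 306*sqrt(2)*r - 128*sqrt(2) + 27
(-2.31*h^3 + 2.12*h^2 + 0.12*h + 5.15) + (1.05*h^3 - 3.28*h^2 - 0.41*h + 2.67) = -1.26*h^3 - 1.16*h^2 - 0.29*h + 7.82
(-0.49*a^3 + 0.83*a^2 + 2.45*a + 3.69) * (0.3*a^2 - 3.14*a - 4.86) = -0.147*a^5 + 1.7876*a^4 + 0.5102*a^3 - 10.6198*a^2 - 23.4936*a - 17.9334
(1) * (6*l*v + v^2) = 6*l*v + v^2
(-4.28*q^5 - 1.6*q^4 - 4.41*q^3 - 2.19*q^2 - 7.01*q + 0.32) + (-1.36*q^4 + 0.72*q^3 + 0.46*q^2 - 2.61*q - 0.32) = -4.28*q^5 - 2.96*q^4 - 3.69*q^3 - 1.73*q^2 - 9.62*q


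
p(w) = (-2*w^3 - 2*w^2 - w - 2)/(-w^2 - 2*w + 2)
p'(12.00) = 1.95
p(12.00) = 22.64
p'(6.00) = 1.85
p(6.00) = 11.13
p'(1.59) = -0.21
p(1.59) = 4.50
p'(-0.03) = -1.33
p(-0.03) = -0.96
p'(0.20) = -3.57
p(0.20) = -1.47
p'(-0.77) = -0.58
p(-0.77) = -0.51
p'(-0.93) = -0.84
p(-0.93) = -0.40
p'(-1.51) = -3.40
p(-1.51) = 0.67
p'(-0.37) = -0.47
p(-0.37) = -0.69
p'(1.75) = 0.34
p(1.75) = 4.51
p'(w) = (2*w + 2)*(-2*w^3 - 2*w^2 - w - 2)/(-w^2 - 2*w + 2)^2 + (-6*w^2 - 4*w - 1)/(-w^2 - 2*w + 2) = (2*w^4 + 8*w^3 - 9*w^2 - 12*w - 6)/(w^4 + 4*w^3 - 8*w + 4)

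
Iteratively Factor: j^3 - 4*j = (j)*(j^2 - 4) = j*(j - 2)*(j + 2)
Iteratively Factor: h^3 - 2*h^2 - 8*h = (h)*(h^2 - 2*h - 8) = h*(h - 4)*(h + 2)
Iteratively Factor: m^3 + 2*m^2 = (m)*(m^2 + 2*m) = m*(m + 2)*(m)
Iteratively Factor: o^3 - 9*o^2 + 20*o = (o - 5)*(o^2 - 4*o) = o*(o - 5)*(o - 4)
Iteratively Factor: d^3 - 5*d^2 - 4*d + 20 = (d + 2)*(d^2 - 7*d + 10) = (d - 2)*(d + 2)*(d - 5)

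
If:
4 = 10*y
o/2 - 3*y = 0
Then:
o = 12/5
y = 2/5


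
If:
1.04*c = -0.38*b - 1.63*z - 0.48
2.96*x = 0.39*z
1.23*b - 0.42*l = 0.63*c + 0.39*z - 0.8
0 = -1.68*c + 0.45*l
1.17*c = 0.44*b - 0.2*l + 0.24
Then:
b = -0.77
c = -0.05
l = -0.19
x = -0.01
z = -0.08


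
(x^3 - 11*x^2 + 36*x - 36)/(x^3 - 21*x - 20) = (-x^3 + 11*x^2 - 36*x + 36)/(-x^3 + 21*x + 20)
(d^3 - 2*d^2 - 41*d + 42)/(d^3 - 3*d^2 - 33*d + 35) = (d + 6)/(d + 5)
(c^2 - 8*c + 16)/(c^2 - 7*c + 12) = (c - 4)/(c - 3)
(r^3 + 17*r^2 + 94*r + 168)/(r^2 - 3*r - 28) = (r^2 + 13*r + 42)/(r - 7)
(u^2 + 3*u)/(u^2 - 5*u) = (u + 3)/(u - 5)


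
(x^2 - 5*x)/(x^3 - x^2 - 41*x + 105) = x/(x^2 + 4*x - 21)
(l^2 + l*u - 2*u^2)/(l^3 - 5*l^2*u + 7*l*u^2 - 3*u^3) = (l + 2*u)/(l^2 - 4*l*u + 3*u^2)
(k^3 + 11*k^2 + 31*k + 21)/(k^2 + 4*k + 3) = k + 7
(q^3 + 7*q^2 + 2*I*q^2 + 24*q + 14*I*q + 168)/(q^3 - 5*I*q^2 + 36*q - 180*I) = (q^2 + q*(7 - 4*I) - 28*I)/(q^2 - 11*I*q - 30)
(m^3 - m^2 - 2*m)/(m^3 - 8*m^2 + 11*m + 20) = m*(m - 2)/(m^2 - 9*m + 20)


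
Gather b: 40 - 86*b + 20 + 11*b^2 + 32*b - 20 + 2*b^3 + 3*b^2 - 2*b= 2*b^3 + 14*b^2 - 56*b + 40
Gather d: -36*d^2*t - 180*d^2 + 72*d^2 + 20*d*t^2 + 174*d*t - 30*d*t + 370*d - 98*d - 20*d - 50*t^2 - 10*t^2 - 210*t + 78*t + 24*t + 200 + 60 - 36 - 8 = d^2*(-36*t - 108) + d*(20*t^2 + 144*t + 252) - 60*t^2 - 108*t + 216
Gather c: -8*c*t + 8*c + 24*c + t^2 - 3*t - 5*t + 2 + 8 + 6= c*(32 - 8*t) + t^2 - 8*t + 16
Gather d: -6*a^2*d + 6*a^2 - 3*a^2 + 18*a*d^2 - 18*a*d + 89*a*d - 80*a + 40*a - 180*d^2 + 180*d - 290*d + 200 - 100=3*a^2 - 40*a + d^2*(18*a - 180) + d*(-6*a^2 + 71*a - 110) + 100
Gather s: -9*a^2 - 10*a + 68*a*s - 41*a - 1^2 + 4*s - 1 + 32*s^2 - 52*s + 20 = -9*a^2 - 51*a + 32*s^2 + s*(68*a - 48) + 18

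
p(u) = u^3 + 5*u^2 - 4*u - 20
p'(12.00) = 548.00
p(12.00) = 2380.00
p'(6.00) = 164.00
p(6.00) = 352.00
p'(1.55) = 18.71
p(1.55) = -10.46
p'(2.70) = 44.87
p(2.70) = 25.33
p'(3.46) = 66.51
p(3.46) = 67.44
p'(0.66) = 3.91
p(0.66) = -20.17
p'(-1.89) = -12.18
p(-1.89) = -1.33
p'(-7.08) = 75.58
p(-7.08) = -95.94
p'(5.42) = 138.33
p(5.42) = 264.42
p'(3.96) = 82.64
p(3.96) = 104.67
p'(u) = 3*u^2 + 10*u - 4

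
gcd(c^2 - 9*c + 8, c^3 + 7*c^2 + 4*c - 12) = c - 1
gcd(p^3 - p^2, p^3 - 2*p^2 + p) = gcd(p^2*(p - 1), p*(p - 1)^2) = p^2 - p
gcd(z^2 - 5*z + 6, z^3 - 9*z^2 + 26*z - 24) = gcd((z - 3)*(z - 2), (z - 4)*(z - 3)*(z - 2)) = z^2 - 5*z + 6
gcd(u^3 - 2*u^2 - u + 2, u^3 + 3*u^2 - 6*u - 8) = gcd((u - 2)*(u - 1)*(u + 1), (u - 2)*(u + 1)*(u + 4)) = u^2 - u - 2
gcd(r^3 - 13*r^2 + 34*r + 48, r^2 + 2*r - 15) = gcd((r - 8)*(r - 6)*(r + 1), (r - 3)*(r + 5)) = 1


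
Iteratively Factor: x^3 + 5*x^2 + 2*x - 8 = (x - 1)*(x^2 + 6*x + 8) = (x - 1)*(x + 4)*(x + 2)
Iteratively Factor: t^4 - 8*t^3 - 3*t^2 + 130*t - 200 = (t - 5)*(t^3 - 3*t^2 - 18*t + 40) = (t - 5)*(t + 4)*(t^2 - 7*t + 10) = (t - 5)^2*(t + 4)*(t - 2)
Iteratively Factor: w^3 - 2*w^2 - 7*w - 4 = (w - 4)*(w^2 + 2*w + 1) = (w - 4)*(w + 1)*(w + 1)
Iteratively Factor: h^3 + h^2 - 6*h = (h - 2)*(h^2 + 3*h) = h*(h - 2)*(h + 3)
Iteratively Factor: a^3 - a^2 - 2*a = (a)*(a^2 - a - 2) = a*(a - 2)*(a + 1)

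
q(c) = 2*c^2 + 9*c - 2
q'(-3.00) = -3.00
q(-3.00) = -11.00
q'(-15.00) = -51.00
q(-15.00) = 313.00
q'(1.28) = 14.12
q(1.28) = 12.80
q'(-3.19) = -3.76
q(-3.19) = -10.36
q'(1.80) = 16.20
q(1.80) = 20.68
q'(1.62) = 15.48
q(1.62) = 17.83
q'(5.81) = 32.24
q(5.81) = 117.80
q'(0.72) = 11.88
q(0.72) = 5.52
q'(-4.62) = -9.48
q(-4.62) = -0.89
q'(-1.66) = 2.36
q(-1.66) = -11.43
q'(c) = 4*c + 9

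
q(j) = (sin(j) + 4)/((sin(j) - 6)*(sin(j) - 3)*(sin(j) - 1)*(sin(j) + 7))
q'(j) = -(sin(j) + 4)*cos(j)/((sin(j) - 6)*(sin(j) - 3)*(sin(j) - 1)*(sin(j) + 7)^2) + cos(j)/((sin(j) - 6)*(sin(j) - 3)*(sin(j) - 1)*(sin(j) + 7)) - (sin(j) + 4)*cos(j)/((sin(j) - 6)*(sin(j) - 3)*(sin(j) - 1)^2*(sin(j) + 7)) - (sin(j) + 4)*cos(j)/((sin(j) - 6)*(sin(j) - 3)^2*(sin(j) - 1)*(sin(j) + 7)) - (sin(j) + 4)*cos(j)/((sin(j) - 6)^2*(sin(j) - 3)*(sin(j) - 1)*(sin(j) + 7))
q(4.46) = -0.01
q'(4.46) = 0.00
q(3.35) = -0.02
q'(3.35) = 0.03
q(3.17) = -0.03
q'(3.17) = 0.05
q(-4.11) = -0.31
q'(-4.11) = 1.13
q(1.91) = -1.05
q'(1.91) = 6.40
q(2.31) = -0.20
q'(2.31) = 0.60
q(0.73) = -0.15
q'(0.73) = -0.41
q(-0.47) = -0.02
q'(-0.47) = -0.02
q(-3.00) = -0.03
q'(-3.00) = 0.04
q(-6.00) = -0.05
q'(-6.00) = -0.10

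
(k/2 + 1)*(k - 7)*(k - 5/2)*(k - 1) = k^4/2 - 17*k^3/4 + 3*k^2 + 73*k/4 - 35/2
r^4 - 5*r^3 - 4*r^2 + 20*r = r*(r - 5)*(r - 2)*(r + 2)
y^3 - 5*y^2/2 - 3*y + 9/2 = (y - 3)*(y - 1)*(y + 3/2)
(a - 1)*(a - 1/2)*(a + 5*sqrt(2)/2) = a^3 - 3*a^2/2 + 5*sqrt(2)*a^2/2 - 15*sqrt(2)*a/4 + a/2 + 5*sqrt(2)/4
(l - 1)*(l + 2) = l^2 + l - 2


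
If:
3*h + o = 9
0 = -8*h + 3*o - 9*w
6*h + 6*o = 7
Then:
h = 47/12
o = -11/4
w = -475/108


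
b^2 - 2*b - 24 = (b - 6)*(b + 4)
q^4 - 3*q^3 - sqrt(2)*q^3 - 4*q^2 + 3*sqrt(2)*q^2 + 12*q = q*(q - 3)*(q - 2*sqrt(2))*(q + sqrt(2))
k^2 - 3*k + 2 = (k - 2)*(k - 1)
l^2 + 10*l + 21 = (l + 3)*(l + 7)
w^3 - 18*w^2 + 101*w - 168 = (w - 8)*(w - 7)*(w - 3)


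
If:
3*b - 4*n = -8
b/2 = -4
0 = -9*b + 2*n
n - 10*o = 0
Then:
No Solution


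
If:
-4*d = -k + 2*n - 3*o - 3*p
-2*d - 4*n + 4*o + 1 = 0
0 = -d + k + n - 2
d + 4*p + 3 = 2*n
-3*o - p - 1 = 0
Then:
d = -11/39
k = 115/78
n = 19/78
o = -23/156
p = -29/52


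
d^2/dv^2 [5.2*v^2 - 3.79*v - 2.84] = 10.4000000000000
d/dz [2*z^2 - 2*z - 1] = 4*z - 2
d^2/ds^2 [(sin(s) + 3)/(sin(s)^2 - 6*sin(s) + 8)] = (-sin(s)^5 - 18*sin(s)^4 + 104*sin(s)^3 - 42*sin(s)^2 - 364*sin(s) + 264)/(sin(s)^2 - 6*sin(s) + 8)^3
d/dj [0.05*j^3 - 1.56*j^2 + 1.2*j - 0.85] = 0.15*j^2 - 3.12*j + 1.2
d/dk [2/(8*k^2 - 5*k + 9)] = 2*(5 - 16*k)/(8*k^2 - 5*k + 9)^2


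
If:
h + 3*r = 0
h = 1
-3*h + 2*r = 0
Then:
No Solution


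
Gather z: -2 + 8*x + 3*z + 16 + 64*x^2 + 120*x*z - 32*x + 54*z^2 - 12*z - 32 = 64*x^2 - 24*x + 54*z^2 + z*(120*x - 9) - 18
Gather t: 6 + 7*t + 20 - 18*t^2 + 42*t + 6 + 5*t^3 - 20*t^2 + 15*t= 5*t^3 - 38*t^2 + 64*t + 32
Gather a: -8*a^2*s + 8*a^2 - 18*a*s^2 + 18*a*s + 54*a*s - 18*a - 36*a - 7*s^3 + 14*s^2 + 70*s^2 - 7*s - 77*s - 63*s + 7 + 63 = a^2*(8 - 8*s) + a*(-18*s^2 + 72*s - 54) - 7*s^3 + 84*s^2 - 147*s + 70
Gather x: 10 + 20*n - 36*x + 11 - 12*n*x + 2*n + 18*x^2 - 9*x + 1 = 22*n + 18*x^2 + x*(-12*n - 45) + 22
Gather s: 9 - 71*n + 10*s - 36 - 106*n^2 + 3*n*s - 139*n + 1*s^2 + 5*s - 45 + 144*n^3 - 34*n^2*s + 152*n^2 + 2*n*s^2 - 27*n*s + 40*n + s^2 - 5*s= 144*n^3 + 46*n^2 - 170*n + s^2*(2*n + 2) + s*(-34*n^2 - 24*n + 10) - 72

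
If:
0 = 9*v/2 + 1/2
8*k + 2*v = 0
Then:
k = 1/36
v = -1/9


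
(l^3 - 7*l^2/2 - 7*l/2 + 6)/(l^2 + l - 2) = (l^2 - 5*l/2 - 6)/(l + 2)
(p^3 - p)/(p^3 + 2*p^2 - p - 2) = p/(p + 2)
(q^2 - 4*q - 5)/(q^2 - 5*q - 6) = (q - 5)/(q - 6)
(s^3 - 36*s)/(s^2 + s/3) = 3*(s^2 - 36)/(3*s + 1)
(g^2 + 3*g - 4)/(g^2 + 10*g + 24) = (g - 1)/(g + 6)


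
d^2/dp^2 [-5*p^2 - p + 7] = -10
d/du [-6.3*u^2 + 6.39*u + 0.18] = 6.39 - 12.6*u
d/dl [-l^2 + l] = 1 - 2*l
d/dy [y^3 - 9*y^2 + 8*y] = 3*y^2 - 18*y + 8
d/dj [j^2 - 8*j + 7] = 2*j - 8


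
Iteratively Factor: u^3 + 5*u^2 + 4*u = (u + 1)*(u^2 + 4*u) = u*(u + 1)*(u + 4)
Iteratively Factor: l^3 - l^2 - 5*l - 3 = (l - 3)*(l^2 + 2*l + 1) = (l - 3)*(l + 1)*(l + 1)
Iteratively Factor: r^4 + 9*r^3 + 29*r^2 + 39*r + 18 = (r + 2)*(r^3 + 7*r^2 + 15*r + 9) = (r + 2)*(r + 3)*(r^2 + 4*r + 3) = (r + 1)*(r + 2)*(r + 3)*(r + 3)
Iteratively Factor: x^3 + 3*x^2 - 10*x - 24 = (x + 4)*(x^2 - x - 6) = (x - 3)*(x + 4)*(x + 2)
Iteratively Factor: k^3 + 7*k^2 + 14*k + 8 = (k + 4)*(k^2 + 3*k + 2) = (k + 2)*(k + 4)*(k + 1)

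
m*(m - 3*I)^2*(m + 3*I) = m^4 - 3*I*m^3 + 9*m^2 - 27*I*m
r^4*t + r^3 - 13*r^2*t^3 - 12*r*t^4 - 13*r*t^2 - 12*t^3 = (r - 4*t)*(r + t)*(r + 3*t)*(r*t + 1)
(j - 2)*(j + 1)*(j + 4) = j^3 + 3*j^2 - 6*j - 8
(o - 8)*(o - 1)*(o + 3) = o^3 - 6*o^2 - 19*o + 24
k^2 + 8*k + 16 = (k + 4)^2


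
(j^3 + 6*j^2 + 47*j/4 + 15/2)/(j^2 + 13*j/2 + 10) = (j^2 + 7*j/2 + 3)/(j + 4)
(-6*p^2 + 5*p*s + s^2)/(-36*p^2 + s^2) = (p - s)/(6*p - s)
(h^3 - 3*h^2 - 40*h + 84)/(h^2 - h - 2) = (h^2 - h - 42)/(h + 1)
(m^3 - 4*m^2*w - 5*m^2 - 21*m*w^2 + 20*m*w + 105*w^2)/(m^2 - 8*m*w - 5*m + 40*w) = (-m^2 + 4*m*w + 21*w^2)/(-m + 8*w)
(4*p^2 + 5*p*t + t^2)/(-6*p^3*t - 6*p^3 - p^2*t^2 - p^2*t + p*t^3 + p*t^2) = (-4*p^2 - 5*p*t - t^2)/(p*(6*p^2*t + 6*p^2 + p*t^2 + p*t - t^3 - t^2))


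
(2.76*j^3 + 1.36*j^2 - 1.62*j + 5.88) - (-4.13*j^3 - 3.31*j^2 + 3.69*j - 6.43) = 6.89*j^3 + 4.67*j^2 - 5.31*j + 12.31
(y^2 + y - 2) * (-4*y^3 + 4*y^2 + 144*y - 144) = -4*y^5 + 156*y^3 - 8*y^2 - 432*y + 288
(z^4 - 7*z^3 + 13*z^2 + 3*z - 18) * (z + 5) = z^5 - 2*z^4 - 22*z^3 + 68*z^2 - 3*z - 90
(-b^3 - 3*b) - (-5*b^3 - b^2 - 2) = 4*b^3 + b^2 - 3*b + 2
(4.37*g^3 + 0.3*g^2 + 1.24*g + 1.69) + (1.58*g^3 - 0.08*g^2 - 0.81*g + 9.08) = 5.95*g^3 + 0.22*g^2 + 0.43*g + 10.77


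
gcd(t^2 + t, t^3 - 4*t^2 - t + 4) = t + 1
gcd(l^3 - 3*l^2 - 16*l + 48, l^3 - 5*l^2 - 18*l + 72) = l^2 + l - 12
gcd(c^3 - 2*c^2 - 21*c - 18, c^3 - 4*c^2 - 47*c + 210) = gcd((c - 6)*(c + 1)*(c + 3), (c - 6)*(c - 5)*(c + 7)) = c - 6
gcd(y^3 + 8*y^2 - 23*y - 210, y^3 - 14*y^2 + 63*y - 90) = y - 5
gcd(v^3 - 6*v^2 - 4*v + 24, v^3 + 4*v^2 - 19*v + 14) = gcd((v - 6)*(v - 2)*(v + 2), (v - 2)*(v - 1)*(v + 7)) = v - 2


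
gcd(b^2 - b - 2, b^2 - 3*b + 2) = b - 2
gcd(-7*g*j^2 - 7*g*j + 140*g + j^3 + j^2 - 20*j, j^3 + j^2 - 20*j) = j^2 + j - 20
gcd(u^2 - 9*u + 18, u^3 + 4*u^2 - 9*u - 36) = u - 3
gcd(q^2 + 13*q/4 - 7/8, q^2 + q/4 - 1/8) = q - 1/4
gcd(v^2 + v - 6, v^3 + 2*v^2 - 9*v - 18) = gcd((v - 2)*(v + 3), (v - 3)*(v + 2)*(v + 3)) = v + 3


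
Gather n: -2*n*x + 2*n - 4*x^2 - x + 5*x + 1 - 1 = n*(2 - 2*x) - 4*x^2 + 4*x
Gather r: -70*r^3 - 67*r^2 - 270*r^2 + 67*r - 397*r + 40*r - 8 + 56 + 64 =-70*r^3 - 337*r^2 - 290*r + 112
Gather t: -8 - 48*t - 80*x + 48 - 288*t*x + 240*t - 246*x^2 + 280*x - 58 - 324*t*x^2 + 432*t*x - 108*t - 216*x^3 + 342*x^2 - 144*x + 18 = t*(-324*x^2 + 144*x + 84) - 216*x^3 + 96*x^2 + 56*x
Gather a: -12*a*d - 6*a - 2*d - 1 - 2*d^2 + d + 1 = a*(-12*d - 6) - 2*d^2 - d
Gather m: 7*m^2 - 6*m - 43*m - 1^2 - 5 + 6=7*m^2 - 49*m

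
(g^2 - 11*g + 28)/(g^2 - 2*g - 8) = (g - 7)/(g + 2)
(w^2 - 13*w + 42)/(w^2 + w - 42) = (w - 7)/(w + 7)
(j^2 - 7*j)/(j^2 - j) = (j - 7)/(j - 1)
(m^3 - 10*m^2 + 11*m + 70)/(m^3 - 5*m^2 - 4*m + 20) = (m - 7)/(m - 2)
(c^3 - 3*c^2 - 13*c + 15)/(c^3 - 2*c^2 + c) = (c^2 - 2*c - 15)/(c*(c - 1))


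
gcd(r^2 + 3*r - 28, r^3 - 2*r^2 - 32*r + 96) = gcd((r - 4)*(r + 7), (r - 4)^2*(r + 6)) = r - 4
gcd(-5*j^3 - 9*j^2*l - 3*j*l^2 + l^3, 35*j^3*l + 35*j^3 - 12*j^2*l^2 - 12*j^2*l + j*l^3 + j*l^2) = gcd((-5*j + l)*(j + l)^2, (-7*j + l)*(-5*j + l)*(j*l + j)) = 5*j - l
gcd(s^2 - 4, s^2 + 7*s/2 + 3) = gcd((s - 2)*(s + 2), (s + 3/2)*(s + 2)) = s + 2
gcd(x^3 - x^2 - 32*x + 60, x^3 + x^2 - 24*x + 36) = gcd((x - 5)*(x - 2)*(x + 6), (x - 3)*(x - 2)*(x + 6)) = x^2 + 4*x - 12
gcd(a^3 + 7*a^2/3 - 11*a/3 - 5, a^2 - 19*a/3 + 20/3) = 1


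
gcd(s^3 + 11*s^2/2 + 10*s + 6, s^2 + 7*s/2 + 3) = s^2 + 7*s/2 + 3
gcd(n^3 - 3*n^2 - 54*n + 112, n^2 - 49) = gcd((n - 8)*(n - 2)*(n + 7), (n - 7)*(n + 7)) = n + 7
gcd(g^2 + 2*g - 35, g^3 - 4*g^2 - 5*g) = g - 5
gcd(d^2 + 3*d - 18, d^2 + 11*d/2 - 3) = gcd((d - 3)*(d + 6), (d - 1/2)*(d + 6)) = d + 6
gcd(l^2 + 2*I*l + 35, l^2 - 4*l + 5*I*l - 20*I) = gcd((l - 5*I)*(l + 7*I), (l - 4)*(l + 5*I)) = 1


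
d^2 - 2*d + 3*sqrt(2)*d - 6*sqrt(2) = (d - 2)*(d + 3*sqrt(2))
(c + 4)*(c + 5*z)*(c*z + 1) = c^3*z + 5*c^2*z^2 + 4*c^2*z + c^2 + 20*c*z^2 + 5*c*z + 4*c + 20*z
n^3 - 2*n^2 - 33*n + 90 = (n - 5)*(n - 3)*(n + 6)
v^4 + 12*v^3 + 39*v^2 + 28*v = v*(v + 1)*(v + 4)*(v + 7)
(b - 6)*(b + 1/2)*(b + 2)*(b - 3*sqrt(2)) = b^4 - 3*sqrt(2)*b^3 - 7*b^3/2 - 14*b^2 + 21*sqrt(2)*b^2/2 - 6*b + 42*sqrt(2)*b + 18*sqrt(2)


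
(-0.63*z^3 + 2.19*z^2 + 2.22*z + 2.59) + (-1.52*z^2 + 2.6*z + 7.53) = -0.63*z^3 + 0.67*z^2 + 4.82*z + 10.12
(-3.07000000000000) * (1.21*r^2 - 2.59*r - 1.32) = -3.7147*r^2 + 7.9513*r + 4.0524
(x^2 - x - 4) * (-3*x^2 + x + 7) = -3*x^4 + 4*x^3 + 18*x^2 - 11*x - 28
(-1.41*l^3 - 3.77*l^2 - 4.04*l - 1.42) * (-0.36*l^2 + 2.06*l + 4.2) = 0.5076*l^5 - 1.5474*l^4 - 12.2338*l^3 - 23.6452*l^2 - 19.8932*l - 5.964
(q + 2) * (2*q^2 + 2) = 2*q^3 + 4*q^2 + 2*q + 4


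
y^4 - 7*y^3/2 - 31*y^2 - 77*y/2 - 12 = (y - 8)*(y + 1/2)*(y + 1)*(y + 3)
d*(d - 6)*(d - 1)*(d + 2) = d^4 - 5*d^3 - 8*d^2 + 12*d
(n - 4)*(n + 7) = n^2 + 3*n - 28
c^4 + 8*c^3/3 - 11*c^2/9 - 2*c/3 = c*(c - 2/3)*(c + 1/3)*(c + 3)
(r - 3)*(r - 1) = r^2 - 4*r + 3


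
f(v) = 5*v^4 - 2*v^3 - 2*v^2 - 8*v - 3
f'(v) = 20*v^3 - 6*v^2 - 4*v - 8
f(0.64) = -8.62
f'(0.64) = -7.77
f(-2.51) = 234.56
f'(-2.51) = -352.03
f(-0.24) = -1.15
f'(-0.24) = -7.66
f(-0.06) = -2.53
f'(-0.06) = -7.79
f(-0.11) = -2.14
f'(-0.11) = -7.66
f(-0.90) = 7.32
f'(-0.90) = -23.84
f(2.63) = 164.96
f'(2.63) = 303.81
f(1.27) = -7.48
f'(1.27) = 18.21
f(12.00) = 99837.00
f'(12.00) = 33640.00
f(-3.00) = 462.00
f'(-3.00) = -590.00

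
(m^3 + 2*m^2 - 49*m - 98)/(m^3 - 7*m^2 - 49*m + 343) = (m + 2)/(m - 7)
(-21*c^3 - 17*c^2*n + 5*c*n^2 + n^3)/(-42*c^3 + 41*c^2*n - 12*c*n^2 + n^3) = (7*c^2 + 8*c*n + n^2)/(14*c^2 - 9*c*n + n^2)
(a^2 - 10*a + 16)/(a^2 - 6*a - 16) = (a - 2)/(a + 2)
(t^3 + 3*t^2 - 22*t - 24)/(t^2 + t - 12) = (t^3 + 3*t^2 - 22*t - 24)/(t^2 + t - 12)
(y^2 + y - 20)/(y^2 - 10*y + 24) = (y + 5)/(y - 6)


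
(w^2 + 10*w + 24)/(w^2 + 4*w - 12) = (w + 4)/(w - 2)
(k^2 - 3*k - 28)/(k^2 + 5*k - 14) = (k^2 - 3*k - 28)/(k^2 + 5*k - 14)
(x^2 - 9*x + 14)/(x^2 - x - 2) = (x - 7)/(x + 1)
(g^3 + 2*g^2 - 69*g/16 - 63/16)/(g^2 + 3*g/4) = g + 5/4 - 21/(4*g)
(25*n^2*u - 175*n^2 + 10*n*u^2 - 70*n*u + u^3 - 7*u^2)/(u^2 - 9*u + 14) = (25*n^2 + 10*n*u + u^2)/(u - 2)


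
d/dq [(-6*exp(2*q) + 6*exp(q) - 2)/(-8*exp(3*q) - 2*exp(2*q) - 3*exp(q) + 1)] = (-48*exp(3*q) + 96*exp(2*q) - 18*exp(q) - 20)*exp(2*q)/(64*exp(6*q) + 32*exp(5*q) + 52*exp(4*q) - 4*exp(3*q) + 5*exp(2*q) - 6*exp(q) + 1)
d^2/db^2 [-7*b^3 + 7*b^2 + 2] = 14 - 42*b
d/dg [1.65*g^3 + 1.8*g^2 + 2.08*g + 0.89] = 4.95*g^2 + 3.6*g + 2.08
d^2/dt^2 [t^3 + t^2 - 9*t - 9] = 6*t + 2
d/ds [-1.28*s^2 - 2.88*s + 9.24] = -2.56*s - 2.88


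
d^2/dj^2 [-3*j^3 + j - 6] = -18*j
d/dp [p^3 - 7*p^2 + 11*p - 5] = 3*p^2 - 14*p + 11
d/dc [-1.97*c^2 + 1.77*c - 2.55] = 1.77 - 3.94*c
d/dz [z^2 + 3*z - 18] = 2*z + 3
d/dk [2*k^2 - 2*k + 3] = 4*k - 2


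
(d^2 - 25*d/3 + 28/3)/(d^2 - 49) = (d - 4/3)/(d + 7)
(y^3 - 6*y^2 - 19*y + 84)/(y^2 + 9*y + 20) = (y^2 - 10*y + 21)/(y + 5)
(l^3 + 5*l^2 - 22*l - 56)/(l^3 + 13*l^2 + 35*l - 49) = (l^2 - 2*l - 8)/(l^2 + 6*l - 7)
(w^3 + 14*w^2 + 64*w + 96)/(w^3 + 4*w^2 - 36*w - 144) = (w + 4)/(w - 6)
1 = 1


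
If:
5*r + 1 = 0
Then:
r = -1/5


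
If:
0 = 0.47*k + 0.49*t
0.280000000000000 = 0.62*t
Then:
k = -0.47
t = 0.45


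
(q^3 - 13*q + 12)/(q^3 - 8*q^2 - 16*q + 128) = (q^2 - 4*q + 3)/(q^2 - 12*q + 32)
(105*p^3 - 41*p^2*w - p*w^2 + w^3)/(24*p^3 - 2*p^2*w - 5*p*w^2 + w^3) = (35*p^2 - 2*p*w - w^2)/(8*p^2 + 2*p*w - w^2)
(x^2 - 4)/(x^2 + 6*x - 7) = (x^2 - 4)/(x^2 + 6*x - 7)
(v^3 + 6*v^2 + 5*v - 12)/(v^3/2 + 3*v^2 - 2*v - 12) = 2*(v^3 + 6*v^2 + 5*v - 12)/(v^3 + 6*v^2 - 4*v - 24)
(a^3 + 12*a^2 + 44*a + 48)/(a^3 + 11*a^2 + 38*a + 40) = (a + 6)/(a + 5)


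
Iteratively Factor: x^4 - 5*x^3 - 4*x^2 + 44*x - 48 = (x + 3)*(x^3 - 8*x^2 + 20*x - 16) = (x - 4)*(x + 3)*(x^2 - 4*x + 4) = (x - 4)*(x - 2)*(x + 3)*(x - 2)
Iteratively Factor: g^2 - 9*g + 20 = (g - 4)*(g - 5)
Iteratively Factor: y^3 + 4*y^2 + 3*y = (y + 3)*(y^2 + y) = (y + 1)*(y + 3)*(y)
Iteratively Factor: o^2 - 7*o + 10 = (o - 5)*(o - 2)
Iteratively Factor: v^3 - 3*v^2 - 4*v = (v)*(v^2 - 3*v - 4) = v*(v + 1)*(v - 4)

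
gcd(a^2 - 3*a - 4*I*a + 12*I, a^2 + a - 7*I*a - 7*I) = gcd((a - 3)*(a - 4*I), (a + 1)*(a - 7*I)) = 1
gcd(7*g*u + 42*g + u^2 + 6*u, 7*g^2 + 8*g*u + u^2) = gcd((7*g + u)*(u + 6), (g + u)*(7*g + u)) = 7*g + u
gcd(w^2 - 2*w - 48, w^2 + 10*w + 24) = w + 6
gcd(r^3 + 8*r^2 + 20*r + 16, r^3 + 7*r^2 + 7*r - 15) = 1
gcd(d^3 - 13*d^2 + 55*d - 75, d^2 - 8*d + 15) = d^2 - 8*d + 15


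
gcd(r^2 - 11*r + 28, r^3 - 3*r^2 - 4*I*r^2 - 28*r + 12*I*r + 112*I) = r - 7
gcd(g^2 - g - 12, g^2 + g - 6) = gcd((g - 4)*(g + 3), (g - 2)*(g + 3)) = g + 3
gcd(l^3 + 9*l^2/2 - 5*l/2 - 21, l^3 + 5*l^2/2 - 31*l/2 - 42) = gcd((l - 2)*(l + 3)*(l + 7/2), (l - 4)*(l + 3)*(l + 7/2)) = l^2 + 13*l/2 + 21/2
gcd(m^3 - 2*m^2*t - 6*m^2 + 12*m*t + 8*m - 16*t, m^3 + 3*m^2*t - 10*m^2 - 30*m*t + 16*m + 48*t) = m - 2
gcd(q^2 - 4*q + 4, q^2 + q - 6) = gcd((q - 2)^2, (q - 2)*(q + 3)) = q - 2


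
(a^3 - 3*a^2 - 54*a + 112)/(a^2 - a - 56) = a - 2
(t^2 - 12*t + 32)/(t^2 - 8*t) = (t - 4)/t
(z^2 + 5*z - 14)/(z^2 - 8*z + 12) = (z + 7)/(z - 6)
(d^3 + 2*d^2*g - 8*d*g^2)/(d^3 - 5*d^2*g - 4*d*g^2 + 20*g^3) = d*(d + 4*g)/(d^2 - 3*d*g - 10*g^2)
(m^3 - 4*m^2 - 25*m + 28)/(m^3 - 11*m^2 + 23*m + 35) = (m^2 + 3*m - 4)/(m^2 - 4*m - 5)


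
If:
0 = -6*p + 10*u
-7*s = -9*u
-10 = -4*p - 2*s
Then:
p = 175/97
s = 135/97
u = 105/97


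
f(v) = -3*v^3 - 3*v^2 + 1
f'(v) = -9*v^2 - 6*v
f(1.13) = -7.16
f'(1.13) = -18.27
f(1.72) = -23.14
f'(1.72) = -36.95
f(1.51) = -16.17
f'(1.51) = -29.58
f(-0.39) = 0.72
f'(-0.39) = 0.97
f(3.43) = -155.36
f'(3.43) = -126.46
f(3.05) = -112.03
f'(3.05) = -102.02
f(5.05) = -461.87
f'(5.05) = -259.82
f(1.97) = -33.58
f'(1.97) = -46.75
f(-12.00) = 4753.00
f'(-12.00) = -1224.00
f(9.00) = -2429.00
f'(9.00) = -783.00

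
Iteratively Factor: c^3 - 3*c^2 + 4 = (c - 2)*(c^2 - c - 2) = (c - 2)^2*(c + 1)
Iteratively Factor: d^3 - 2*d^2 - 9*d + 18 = (d + 3)*(d^2 - 5*d + 6) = (d - 2)*(d + 3)*(d - 3)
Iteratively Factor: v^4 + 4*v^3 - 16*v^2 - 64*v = (v)*(v^3 + 4*v^2 - 16*v - 64) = v*(v + 4)*(v^2 - 16) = v*(v + 4)^2*(v - 4)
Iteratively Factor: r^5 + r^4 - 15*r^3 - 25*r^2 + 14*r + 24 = (r + 3)*(r^4 - 2*r^3 - 9*r^2 + 2*r + 8) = (r + 2)*(r + 3)*(r^3 - 4*r^2 - r + 4) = (r - 4)*(r + 2)*(r + 3)*(r^2 - 1) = (r - 4)*(r + 1)*(r + 2)*(r + 3)*(r - 1)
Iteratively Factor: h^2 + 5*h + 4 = (h + 1)*(h + 4)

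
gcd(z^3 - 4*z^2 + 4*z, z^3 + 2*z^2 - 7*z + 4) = 1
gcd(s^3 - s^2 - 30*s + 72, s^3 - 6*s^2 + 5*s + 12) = s^2 - 7*s + 12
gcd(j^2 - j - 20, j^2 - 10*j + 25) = j - 5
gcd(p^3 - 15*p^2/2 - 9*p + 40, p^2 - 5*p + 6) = p - 2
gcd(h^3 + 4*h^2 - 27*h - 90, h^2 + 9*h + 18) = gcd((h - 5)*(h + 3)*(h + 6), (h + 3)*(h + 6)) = h^2 + 9*h + 18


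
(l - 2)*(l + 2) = l^2 - 4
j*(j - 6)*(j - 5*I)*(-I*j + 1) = -I*j^4 - 4*j^3 + 6*I*j^3 + 24*j^2 - 5*I*j^2 + 30*I*j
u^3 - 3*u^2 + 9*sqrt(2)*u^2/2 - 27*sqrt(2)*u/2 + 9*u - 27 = (u - 3)*(u + 3*sqrt(2)/2)*(u + 3*sqrt(2))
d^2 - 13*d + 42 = (d - 7)*(d - 6)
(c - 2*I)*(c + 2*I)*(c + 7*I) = c^3 + 7*I*c^2 + 4*c + 28*I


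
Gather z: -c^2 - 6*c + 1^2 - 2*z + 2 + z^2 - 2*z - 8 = -c^2 - 6*c + z^2 - 4*z - 5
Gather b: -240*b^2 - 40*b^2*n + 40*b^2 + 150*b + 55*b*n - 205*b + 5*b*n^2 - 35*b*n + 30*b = b^2*(-40*n - 200) + b*(5*n^2 + 20*n - 25)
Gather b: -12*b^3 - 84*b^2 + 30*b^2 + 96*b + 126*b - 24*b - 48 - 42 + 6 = -12*b^3 - 54*b^2 + 198*b - 84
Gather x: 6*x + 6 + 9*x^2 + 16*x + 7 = 9*x^2 + 22*x + 13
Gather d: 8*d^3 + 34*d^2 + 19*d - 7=8*d^3 + 34*d^2 + 19*d - 7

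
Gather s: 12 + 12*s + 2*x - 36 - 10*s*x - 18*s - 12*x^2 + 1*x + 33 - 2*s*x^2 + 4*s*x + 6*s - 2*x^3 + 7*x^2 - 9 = s*(-2*x^2 - 6*x) - 2*x^3 - 5*x^2 + 3*x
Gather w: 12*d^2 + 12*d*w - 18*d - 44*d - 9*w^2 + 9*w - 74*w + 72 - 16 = 12*d^2 - 62*d - 9*w^2 + w*(12*d - 65) + 56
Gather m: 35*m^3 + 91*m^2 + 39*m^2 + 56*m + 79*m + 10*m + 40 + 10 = 35*m^3 + 130*m^2 + 145*m + 50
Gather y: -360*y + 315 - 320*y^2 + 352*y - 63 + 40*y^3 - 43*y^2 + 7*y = 40*y^3 - 363*y^2 - y + 252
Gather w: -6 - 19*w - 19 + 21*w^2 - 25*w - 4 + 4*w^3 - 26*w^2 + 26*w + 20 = 4*w^3 - 5*w^2 - 18*w - 9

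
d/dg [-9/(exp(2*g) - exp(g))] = 9*(2*exp(g) - 1)*exp(-g)/(1 - exp(g))^2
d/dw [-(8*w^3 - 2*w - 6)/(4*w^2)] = (-4*w^3 - w - 6)/(2*w^3)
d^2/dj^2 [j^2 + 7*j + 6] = 2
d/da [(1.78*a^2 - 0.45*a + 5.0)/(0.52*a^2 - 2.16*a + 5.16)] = (-3.6108*a^2 + 13.1696*a + 8.478)/(0.2704*a^4 - 2.2464*a^3 + 10.032*a^2 - 22.2912*a + 26.6256)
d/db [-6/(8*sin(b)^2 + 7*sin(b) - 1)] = 6*(16*sin(b) + 7)*cos(b)/(8*sin(b)^2 + 7*sin(b) - 1)^2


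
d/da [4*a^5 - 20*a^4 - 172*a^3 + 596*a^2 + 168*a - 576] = 20*a^4 - 80*a^3 - 516*a^2 + 1192*a + 168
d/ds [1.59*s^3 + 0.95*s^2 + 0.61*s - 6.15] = 4.77*s^2 + 1.9*s + 0.61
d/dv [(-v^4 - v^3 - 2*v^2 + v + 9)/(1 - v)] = (3*v^4 - 2*v^3 - v^2 - 4*v + 10)/(v^2 - 2*v + 1)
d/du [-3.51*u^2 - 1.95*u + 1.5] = -7.02*u - 1.95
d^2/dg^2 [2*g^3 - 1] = 12*g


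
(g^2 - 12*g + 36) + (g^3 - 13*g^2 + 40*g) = g^3 - 12*g^2 + 28*g + 36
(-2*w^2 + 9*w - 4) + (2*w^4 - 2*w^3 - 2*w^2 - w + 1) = 2*w^4 - 2*w^3 - 4*w^2 + 8*w - 3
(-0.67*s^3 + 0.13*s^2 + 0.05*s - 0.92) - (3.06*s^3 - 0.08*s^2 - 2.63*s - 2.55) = -3.73*s^3 + 0.21*s^2 + 2.68*s + 1.63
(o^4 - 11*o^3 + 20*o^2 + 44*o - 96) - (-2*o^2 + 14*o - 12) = o^4 - 11*o^3 + 22*o^2 + 30*o - 84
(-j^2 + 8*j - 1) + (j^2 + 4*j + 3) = 12*j + 2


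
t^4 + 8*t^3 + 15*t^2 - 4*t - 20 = (t - 1)*(t + 2)^2*(t + 5)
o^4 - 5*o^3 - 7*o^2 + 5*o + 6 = (o - 6)*(o - 1)*(o + 1)^2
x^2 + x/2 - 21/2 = (x - 3)*(x + 7/2)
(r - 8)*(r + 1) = r^2 - 7*r - 8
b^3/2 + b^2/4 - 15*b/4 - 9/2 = (b/2 + 1)*(b - 3)*(b + 3/2)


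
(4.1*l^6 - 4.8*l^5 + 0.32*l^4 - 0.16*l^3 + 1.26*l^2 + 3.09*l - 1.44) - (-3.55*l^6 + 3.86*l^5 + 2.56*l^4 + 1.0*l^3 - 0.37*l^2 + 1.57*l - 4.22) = 7.65*l^6 - 8.66*l^5 - 2.24*l^4 - 1.16*l^3 + 1.63*l^2 + 1.52*l + 2.78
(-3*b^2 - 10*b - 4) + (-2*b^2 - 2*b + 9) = -5*b^2 - 12*b + 5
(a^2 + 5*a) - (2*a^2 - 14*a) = -a^2 + 19*a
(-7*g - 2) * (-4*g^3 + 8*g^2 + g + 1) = 28*g^4 - 48*g^3 - 23*g^2 - 9*g - 2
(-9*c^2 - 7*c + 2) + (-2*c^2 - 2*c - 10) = -11*c^2 - 9*c - 8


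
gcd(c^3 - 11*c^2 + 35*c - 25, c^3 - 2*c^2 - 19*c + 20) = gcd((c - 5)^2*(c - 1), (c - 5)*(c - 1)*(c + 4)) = c^2 - 6*c + 5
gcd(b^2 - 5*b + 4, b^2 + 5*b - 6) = b - 1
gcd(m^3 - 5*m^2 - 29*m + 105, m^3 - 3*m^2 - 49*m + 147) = m^2 - 10*m + 21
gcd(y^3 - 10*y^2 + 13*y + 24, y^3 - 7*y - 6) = y^2 - 2*y - 3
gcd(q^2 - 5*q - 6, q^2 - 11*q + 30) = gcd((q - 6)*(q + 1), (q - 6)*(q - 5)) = q - 6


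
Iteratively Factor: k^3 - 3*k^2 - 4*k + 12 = (k - 3)*(k^2 - 4) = (k - 3)*(k + 2)*(k - 2)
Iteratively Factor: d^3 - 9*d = (d - 3)*(d^2 + 3*d) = d*(d - 3)*(d + 3)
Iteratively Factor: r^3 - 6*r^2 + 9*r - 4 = (r - 1)*(r^2 - 5*r + 4) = (r - 1)^2*(r - 4)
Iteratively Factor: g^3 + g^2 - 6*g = (g + 3)*(g^2 - 2*g) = g*(g + 3)*(g - 2)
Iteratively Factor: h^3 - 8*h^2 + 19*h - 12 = (h - 1)*(h^2 - 7*h + 12) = (h - 3)*(h - 1)*(h - 4)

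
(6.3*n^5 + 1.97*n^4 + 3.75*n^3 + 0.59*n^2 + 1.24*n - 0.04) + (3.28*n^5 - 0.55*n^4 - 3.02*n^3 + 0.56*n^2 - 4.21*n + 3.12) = 9.58*n^5 + 1.42*n^4 + 0.73*n^3 + 1.15*n^2 - 2.97*n + 3.08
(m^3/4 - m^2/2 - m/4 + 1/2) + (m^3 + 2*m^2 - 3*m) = 5*m^3/4 + 3*m^2/2 - 13*m/4 + 1/2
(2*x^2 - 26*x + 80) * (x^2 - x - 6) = 2*x^4 - 28*x^3 + 94*x^2 + 76*x - 480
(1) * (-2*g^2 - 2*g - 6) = -2*g^2 - 2*g - 6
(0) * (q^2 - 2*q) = 0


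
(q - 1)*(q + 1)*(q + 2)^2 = q^4 + 4*q^3 + 3*q^2 - 4*q - 4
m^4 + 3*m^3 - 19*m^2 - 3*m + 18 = (m - 3)*(m - 1)*(m + 1)*(m + 6)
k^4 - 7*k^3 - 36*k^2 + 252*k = k*(k - 7)*(k - 6)*(k + 6)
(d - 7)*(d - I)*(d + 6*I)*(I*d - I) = I*d^4 - 5*d^3 - 8*I*d^3 + 40*d^2 + 13*I*d^2 - 35*d - 48*I*d + 42*I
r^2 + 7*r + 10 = (r + 2)*(r + 5)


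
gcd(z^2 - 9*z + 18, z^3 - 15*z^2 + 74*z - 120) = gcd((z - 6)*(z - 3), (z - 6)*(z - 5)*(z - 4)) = z - 6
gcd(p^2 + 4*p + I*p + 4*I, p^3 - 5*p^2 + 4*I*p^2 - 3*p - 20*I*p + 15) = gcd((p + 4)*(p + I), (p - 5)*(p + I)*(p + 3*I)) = p + I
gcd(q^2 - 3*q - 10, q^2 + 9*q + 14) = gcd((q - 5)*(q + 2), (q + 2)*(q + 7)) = q + 2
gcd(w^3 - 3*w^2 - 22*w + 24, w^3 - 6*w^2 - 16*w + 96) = w^2 - 2*w - 24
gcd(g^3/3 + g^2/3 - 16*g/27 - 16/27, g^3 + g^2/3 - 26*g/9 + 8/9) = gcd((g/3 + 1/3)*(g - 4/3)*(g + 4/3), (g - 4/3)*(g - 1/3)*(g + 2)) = g - 4/3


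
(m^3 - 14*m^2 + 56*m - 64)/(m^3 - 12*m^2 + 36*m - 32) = (m - 4)/(m - 2)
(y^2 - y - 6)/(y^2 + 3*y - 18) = (y + 2)/(y + 6)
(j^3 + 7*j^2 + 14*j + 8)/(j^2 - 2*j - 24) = (j^2 + 3*j + 2)/(j - 6)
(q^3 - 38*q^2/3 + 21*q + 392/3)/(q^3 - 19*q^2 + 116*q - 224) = (q + 7/3)/(q - 4)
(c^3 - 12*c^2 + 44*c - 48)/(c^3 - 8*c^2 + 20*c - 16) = (c - 6)/(c - 2)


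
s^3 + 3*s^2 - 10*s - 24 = (s - 3)*(s + 2)*(s + 4)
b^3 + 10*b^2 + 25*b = b*(b + 5)^2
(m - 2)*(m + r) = m^2 + m*r - 2*m - 2*r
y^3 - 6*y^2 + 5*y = y*(y - 5)*(y - 1)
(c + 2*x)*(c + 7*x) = c^2 + 9*c*x + 14*x^2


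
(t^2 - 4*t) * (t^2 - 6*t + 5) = t^4 - 10*t^3 + 29*t^2 - 20*t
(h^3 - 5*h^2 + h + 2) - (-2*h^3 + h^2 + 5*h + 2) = 3*h^3 - 6*h^2 - 4*h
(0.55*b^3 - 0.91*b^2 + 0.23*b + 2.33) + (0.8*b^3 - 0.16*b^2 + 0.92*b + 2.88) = 1.35*b^3 - 1.07*b^2 + 1.15*b + 5.21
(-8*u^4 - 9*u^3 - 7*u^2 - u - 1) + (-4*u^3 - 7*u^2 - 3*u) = -8*u^4 - 13*u^3 - 14*u^2 - 4*u - 1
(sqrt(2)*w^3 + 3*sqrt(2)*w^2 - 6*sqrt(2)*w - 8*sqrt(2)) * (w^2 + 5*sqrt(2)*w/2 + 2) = sqrt(2)*w^5 + 3*sqrt(2)*w^4 + 5*w^4 - 4*sqrt(2)*w^3 + 15*w^3 - 30*w^2 - 2*sqrt(2)*w^2 - 40*w - 12*sqrt(2)*w - 16*sqrt(2)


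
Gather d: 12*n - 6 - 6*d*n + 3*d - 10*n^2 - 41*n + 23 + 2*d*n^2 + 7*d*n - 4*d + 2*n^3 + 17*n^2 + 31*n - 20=d*(2*n^2 + n - 1) + 2*n^3 + 7*n^2 + 2*n - 3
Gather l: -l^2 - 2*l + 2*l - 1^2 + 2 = 1 - l^2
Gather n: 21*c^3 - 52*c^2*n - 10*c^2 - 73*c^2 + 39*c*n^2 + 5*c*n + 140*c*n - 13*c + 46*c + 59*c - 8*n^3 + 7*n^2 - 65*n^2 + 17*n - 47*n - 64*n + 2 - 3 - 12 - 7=21*c^3 - 83*c^2 + 92*c - 8*n^3 + n^2*(39*c - 58) + n*(-52*c^2 + 145*c - 94) - 20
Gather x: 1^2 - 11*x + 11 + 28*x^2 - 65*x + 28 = 28*x^2 - 76*x + 40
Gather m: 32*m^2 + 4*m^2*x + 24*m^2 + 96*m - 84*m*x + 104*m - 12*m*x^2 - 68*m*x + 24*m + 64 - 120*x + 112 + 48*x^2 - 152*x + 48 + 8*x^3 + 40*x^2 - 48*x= m^2*(4*x + 56) + m*(-12*x^2 - 152*x + 224) + 8*x^3 + 88*x^2 - 320*x + 224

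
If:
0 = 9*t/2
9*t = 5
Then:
No Solution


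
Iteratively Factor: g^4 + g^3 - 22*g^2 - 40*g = (g - 5)*(g^3 + 6*g^2 + 8*g) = (g - 5)*(g + 2)*(g^2 + 4*g) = g*(g - 5)*(g + 2)*(g + 4)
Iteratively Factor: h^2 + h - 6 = (h - 2)*(h + 3)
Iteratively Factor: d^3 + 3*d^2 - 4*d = (d)*(d^2 + 3*d - 4) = d*(d - 1)*(d + 4)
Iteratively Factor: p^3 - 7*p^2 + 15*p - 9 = (p - 3)*(p^2 - 4*p + 3) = (p - 3)*(p - 1)*(p - 3)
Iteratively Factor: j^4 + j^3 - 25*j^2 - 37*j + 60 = (j + 3)*(j^3 - 2*j^2 - 19*j + 20) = (j + 3)*(j + 4)*(j^2 - 6*j + 5) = (j - 1)*(j + 3)*(j + 4)*(j - 5)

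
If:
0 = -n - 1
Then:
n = -1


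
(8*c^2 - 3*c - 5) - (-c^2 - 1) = 9*c^2 - 3*c - 4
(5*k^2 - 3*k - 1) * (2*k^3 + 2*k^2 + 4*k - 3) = 10*k^5 + 4*k^4 + 12*k^3 - 29*k^2 + 5*k + 3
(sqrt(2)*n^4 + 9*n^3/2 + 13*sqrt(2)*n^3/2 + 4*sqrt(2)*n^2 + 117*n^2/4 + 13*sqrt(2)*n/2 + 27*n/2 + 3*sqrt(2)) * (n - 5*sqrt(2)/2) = sqrt(2)*n^5 - n^4/2 + 13*sqrt(2)*n^4/2 - 29*sqrt(2)*n^3/4 - 13*n^3/4 - 533*sqrt(2)*n^2/8 - 13*n^2/2 - 123*sqrt(2)*n/4 - 65*n/2 - 15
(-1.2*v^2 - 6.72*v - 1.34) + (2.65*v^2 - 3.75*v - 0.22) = 1.45*v^2 - 10.47*v - 1.56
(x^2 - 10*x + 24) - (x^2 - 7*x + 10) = 14 - 3*x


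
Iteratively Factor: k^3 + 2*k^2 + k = (k + 1)*(k^2 + k) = (k + 1)^2*(k)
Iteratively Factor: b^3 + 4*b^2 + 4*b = (b)*(b^2 + 4*b + 4) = b*(b + 2)*(b + 2)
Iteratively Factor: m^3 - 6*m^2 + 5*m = (m)*(m^2 - 6*m + 5) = m*(m - 1)*(m - 5)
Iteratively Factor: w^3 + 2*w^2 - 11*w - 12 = (w + 4)*(w^2 - 2*w - 3) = (w - 3)*(w + 4)*(w + 1)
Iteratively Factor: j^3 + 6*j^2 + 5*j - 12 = (j + 3)*(j^2 + 3*j - 4) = (j + 3)*(j + 4)*(j - 1)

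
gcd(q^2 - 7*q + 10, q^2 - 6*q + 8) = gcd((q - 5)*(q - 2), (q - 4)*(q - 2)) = q - 2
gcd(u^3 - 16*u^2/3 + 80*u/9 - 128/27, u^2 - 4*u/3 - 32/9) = u - 8/3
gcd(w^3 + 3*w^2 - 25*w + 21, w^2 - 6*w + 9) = w - 3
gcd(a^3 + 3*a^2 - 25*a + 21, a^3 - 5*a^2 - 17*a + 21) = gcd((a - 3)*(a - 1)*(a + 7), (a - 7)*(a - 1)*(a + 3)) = a - 1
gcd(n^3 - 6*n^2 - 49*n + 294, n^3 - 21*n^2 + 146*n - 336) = n^2 - 13*n + 42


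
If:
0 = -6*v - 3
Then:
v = -1/2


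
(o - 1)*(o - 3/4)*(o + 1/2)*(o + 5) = o^4 + 15*o^3/4 - 51*o^2/8 - o/4 + 15/8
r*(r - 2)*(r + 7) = r^3 + 5*r^2 - 14*r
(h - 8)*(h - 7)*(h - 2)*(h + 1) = h^4 - 16*h^3 + 69*h^2 - 26*h - 112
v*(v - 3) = v^2 - 3*v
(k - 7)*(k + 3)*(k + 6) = k^3 + 2*k^2 - 45*k - 126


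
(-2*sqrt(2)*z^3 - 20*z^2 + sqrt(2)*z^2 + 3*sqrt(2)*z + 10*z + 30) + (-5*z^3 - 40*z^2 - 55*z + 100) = -5*z^3 - 2*sqrt(2)*z^3 - 60*z^2 + sqrt(2)*z^2 - 45*z + 3*sqrt(2)*z + 130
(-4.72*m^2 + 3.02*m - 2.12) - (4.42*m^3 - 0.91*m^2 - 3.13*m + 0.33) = -4.42*m^3 - 3.81*m^2 + 6.15*m - 2.45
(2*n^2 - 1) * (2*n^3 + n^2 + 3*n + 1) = 4*n^5 + 2*n^4 + 4*n^3 + n^2 - 3*n - 1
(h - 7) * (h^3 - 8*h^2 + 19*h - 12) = h^4 - 15*h^3 + 75*h^2 - 145*h + 84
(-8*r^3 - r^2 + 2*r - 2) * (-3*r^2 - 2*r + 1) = 24*r^5 + 19*r^4 - 12*r^3 + r^2 + 6*r - 2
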